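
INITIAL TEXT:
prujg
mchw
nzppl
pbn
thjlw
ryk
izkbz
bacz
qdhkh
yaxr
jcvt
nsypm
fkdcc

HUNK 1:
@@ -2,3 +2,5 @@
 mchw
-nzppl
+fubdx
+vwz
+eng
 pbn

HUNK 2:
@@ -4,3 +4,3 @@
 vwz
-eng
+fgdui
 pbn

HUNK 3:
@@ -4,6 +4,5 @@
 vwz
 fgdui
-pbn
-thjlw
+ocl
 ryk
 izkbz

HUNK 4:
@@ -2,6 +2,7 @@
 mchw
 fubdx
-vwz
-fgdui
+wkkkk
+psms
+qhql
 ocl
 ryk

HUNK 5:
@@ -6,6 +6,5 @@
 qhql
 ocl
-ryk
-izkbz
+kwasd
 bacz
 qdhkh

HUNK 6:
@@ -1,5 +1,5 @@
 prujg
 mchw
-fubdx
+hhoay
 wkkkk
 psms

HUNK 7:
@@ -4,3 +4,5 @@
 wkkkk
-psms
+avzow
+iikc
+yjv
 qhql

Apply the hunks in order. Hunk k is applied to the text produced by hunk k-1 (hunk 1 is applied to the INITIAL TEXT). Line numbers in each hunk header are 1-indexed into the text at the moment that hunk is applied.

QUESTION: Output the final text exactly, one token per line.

Answer: prujg
mchw
hhoay
wkkkk
avzow
iikc
yjv
qhql
ocl
kwasd
bacz
qdhkh
yaxr
jcvt
nsypm
fkdcc

Derivation:
Hunk 1: at line 2 remove [nzppl] add [fubdx,vwz,eng] -> 15 lines: prujg mchw fubdx vwz eng pbn thjlw ryk izkbz bacz qdhkh yaxr jcvt nsypm fkdcc
Hunk 2: at line 4 remove [eng] add [fgdui] -> 15 lines: prujg mchw fubdx vwz fgdui pbn thjlw ryk izkbz bacz qdhkh yaxr jcvt nsypm fkdcc
Hunk 3: at line 4 remove [pbn,thjlw] add [ocl] -> 14 lines: prujg mchw fubdx vwz fgdui ocl ryk izkbz bacz qdhkh yaxr jcvt nsypm fkdcc
Hunk 4: at line 2 remove [vwz,fgdui] add [wkkkk,psms,qhql] -> 15 lines: prujg mchw fubdx wkkkk psms qhql ocl ryk izkbz bacz qdhkh yaxr jcvt nsypm fkdcc
Hunk 5: at line 6 remove [ryk,izkbz] add [kwasd] -> 14 lines: prujg mchw fubdx wkkkk psms qhql ocl kwasd bacz qdhkh yaxr jcvt nsypm fkdcc
Hunk 6: at line 1 remove [fubdx] add [hhoay] -> 14 lines: prujg mchw hhoay wkkkk psms qhql ocl kwasd bacz qdhkh yaxr jcvt nsypm fkdcc
Hunk 7: at line 4 remove [psms] add [avzow,iikc,yjv] -> 16 lines: prujg mchw hhoay wkkkk avzow iikc yjv qhql ocl kwasd bacz qdhkh yaxr jcvt nsypm fkdcc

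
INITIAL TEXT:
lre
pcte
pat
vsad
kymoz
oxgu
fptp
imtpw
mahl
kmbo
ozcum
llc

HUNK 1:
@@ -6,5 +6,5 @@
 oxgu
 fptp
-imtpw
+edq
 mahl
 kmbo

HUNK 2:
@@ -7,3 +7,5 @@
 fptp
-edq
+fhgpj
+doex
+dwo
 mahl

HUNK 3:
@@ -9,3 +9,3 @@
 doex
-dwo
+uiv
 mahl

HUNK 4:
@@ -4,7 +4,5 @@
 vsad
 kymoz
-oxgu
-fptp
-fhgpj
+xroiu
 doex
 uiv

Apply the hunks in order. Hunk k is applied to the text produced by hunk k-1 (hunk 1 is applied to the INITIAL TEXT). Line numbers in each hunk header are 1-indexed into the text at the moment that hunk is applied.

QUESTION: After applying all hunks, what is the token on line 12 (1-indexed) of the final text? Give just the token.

Answer: llc

Derivation:
Hunk 1: at line 6 remove [imtpw] add [edq] -> 12 lines: lre pcte pat vsad kymoz oxgu fptp edq mahl kmbo ozcum llc
Hunk 2: at line 7 remove [edq] add [fhgpj,doex,dwo] -> 14 lines: lre pcte pat vsad kymoz oxgu fptp fhgpj doex dwo mahl kmbo ozcum llc
Hunk 3: at line 9 remove [dwo] add [uiv] -> 14 lines: lre pcte pat vsad kymoz oxgu fptp fhgpj doex uiv mahl kmbo ozcum llc
Hunk 4: at line 4 remove [oxgu,fptp,fhgpj] add [xroiu] -> 12 lines: lre pcte pat vsad kymoz xroiu doex uiv mahl kmbo ozcum llc
Final line 12: llc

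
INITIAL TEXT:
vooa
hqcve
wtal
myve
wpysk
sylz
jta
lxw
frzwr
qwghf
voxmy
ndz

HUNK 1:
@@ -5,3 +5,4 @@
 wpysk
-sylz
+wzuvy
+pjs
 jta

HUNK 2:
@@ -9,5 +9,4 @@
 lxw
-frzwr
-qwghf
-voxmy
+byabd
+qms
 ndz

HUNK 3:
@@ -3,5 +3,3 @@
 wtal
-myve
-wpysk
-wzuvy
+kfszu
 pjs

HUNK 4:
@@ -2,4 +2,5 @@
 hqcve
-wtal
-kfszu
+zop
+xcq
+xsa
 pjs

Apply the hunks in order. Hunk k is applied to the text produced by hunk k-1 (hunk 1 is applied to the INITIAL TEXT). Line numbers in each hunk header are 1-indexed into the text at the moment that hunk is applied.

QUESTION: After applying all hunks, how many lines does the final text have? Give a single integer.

Hunk 1: at line 5 remove [sylz] add [wzuvy,pjs] -> 13 lines: vooa hqcve wtal myve wpysk wzuvy pjs jta lxw frzwr qwghf voxmy ndz
Hunk 2: at line 9 remove [frzwr,qwghf,voxmy] add [byabd,qms] -> 12 lines: vooa hqcve wtal myve wpysk wzuvy pjs jta lxw byabd qms ndz
Hunk 3: at line 3 remove [myve,wpysk,wzuvy] add [kfszu] -> 10 lines: vooa hqcve wtal kfszu pjs jta lxw byabd qms ndz
Hunk 4: at line 2 remove [wtal,kfszu] add [zop,xcq,xsa] -> 11 lines: vooa hqcve zop xcq xsa pjs jta lxw byabd qms ndz
Final line count: 11

Answer: 11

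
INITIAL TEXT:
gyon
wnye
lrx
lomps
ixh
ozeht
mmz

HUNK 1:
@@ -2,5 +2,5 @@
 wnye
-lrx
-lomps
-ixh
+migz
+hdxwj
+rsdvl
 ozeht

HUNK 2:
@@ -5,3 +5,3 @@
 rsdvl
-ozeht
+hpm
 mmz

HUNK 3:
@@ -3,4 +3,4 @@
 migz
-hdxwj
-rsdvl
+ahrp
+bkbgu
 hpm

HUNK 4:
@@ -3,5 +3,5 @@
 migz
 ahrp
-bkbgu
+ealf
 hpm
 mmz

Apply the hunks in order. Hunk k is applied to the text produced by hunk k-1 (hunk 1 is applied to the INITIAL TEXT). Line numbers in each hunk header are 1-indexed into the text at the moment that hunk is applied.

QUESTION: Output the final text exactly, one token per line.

Answer: gyon
wnye
migz
ahrp
ealf
hpm
mmz

Derivation:
Hunk 1: at line 2 remove [lrx,lomps,ixh] add [migz,hdxwj,rsdvl] -> 7 lines: gyon wnye migz hdxwj rsdvl ozeht mmz
Hunk 2: at line 5 remove [ozeht] add [hpm] -> 7 lines: gyon wnye migz hdxwj rsdvl hpm mmz
Hunk 3: at line 3 remove [hdxwj,rsdvl] add [ahrp,bkbgu] -> 7 lines: gyon wnye migz ahrp bkbgu hpm mmz
Hunk 4: at line 3 remove [bkbgu] add [ealf] -> 7 lines: gyon wnye migz ahrp ealf hpm mmz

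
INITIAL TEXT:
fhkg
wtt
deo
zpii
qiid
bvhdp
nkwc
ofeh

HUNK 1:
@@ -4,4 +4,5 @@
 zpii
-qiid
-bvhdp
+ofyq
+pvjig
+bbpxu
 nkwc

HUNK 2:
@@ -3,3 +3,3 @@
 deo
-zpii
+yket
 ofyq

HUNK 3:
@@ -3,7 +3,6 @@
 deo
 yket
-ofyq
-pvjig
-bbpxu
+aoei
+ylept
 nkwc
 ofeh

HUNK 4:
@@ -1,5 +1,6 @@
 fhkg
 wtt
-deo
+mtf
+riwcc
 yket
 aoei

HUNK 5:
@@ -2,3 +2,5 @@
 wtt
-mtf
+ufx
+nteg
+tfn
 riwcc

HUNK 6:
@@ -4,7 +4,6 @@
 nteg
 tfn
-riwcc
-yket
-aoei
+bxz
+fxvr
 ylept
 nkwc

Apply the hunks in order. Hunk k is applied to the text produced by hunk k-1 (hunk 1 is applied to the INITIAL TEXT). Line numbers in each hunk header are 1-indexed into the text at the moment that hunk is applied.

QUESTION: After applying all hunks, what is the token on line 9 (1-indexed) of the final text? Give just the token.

Hunk 1: at line 4 remove [qiid,bvhdp] add [ofyq,pvjig,bbpxu] -> 9 lines: fhkg wtt deo zpii ofyq pvjig bbpxu nkwc ofeh
Hunk 2: at line 3 remove [zpii] add [yket] -> 9 lines: fhkg wtt deo yket ofyq pvjig bbpxu nkwc ofeh
Hunk 3: at line 3 remove [ofyq,pvjig,bbpxu] add [aoei,ylept] -> 8 lines: fhkg wtt deo yket aoei ylept nkwc ofeh
Hunk 4: at line 1 remove [deo] add [mtf,riwcc] -> 9 lines: fhkg wtt mtf riwcc yket aoei ylept nkwc ofeh
Hunk 5: at line 2 remove [mtf] add [ufx,nteg,tfn] -> 11 lines: fhkg wtt ufx nteg tfn riwcc yket aoei ylept nkwc ofeh
Hunk 6: at line 4 remove [riwcc,yket,aoei] add [bxz,fxvr] -> 10 lines: fhkg wtt ufx nteg tfn bxz fxvr ylept nkwc ofeh
Final line 9: nkwc

Answer: nkwc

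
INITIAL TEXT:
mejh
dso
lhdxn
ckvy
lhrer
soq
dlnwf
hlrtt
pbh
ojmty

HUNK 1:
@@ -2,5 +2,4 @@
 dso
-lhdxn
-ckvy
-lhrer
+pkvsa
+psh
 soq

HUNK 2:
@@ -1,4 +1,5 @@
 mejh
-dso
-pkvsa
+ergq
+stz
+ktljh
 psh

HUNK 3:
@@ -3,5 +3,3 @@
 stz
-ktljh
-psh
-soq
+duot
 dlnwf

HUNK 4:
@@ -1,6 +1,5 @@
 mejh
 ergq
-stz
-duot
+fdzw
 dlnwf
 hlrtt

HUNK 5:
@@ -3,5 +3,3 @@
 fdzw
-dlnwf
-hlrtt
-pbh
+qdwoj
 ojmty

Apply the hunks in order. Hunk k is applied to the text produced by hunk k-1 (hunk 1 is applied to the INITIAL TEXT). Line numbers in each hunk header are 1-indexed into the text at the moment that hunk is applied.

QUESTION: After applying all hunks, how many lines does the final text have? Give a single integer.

Answer: 5

Derivation:
Hunk 1: at line 2 remove [lhdxn,ckvy,lhrer] add [pkvsa,psh] -> 9 lines: mejh dso pkvsa psh soq dlnwf hlrtt pbh ojmty
Hunk 2: at line 1 remove [dso,pkvsa] add [ergq,stz,ktljh] -> 10 lines: mejh ergq stz ktljh psh soq dlnwf hlrtt pbh ojmty
Hunk 3: at line 3 remove [ktljh,psh,soq] add [duot] -> 8 lines: mejh ergq stz duot dlnwf hlrtt pbh ojmty
Hunk 4: at line 1 remove [stz,duot] add [fdzw] -> 7 lines: mejh ergq fdzw dlnwf hlrtt pbh ojmty
Hunk 5: at line 3 remove [dlnwf,hlrtt,pbh] add [qdwoj] -> 5 lines: mejh ergq fdzw qdwoj ojmty
Final line count: 5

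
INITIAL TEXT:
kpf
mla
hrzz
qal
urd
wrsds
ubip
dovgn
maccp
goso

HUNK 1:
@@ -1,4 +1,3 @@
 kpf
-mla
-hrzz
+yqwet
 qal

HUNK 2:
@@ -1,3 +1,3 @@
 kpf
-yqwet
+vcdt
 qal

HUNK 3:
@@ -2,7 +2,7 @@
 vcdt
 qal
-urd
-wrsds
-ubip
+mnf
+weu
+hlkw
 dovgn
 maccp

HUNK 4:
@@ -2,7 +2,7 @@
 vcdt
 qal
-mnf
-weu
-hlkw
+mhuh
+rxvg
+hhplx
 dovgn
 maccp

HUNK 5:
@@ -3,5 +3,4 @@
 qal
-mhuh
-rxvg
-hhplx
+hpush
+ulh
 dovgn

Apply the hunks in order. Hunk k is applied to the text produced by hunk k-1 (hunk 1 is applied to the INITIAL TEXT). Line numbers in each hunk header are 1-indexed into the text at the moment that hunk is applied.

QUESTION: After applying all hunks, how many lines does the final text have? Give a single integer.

Answer: 8

Derivation:
Hunk 1: at line 1 remove [mla,hrzz] add [yqwet] -> 9 lines: kpf yqwet qal urd wrsds ubip dovgn maccp goso
Hunk 2: at line 1 remove [yqwet] add [vcdt] -> 9 lines: kpf vcdt qal urd wrsds ubip dovgn maccp goso
Hunk 3: at line 2 remove [urd,wrsds,ubip] add [mnf,weu,hlkw] -> 9 lines: kpf vcdt qal mnf weu hlkw dovgn maccp goso
Hunk 4: at line 2 remove [mnf,weu,hlkw] add [mhuh,rxvg,hhplx] -> 9 lines: kpf vcdt qal mhuh rxvg hhplx dovgn maccp goso
Hunk 5: at line 3 remove [mhuh,rxvg,hhplx] add [hpush,ulh] -> 8 lines: kpf vcdt qal hpush ulh dovgn maccp goso
Final line count: 8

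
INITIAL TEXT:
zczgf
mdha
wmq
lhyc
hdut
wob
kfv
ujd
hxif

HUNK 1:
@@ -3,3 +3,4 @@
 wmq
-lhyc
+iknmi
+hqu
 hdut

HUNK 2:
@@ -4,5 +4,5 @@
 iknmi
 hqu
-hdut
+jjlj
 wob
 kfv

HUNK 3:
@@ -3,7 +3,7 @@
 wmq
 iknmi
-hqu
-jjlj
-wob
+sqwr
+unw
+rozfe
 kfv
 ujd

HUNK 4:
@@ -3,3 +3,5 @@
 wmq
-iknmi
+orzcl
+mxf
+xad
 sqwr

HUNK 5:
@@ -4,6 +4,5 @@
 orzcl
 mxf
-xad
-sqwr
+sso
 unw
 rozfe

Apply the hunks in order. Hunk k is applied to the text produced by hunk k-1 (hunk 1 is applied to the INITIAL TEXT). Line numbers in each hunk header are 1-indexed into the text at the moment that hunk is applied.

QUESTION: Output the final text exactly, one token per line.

Answer: zczgf
mdha
wmq
orzcl
mxf
sso
unw
rozfe
kfv
ujd
hxif

Derivation:
Hunk 1: at line 3 remove [lhyc] add [iknmi,hqu] -> 10 lines: zczgf mdha wmq iknmi hqu hdut wob kfv ujd hxif
Hunk 2: at line 4 remove [hdut] add [jjlj] -> 10 lines: zczgf mdha wmq iknmi hqu jjlj wob kfv ujd hxif
Hunk 3: at line 3 remove [hqu,jjlj,wob] add [sqwr,unw,rozfe] -> 10 lines: zczgf mdha wmq iknmi sqwr unw rozfe kfv ujd hxif
Hunk 4: at line 3 remove [iknmi] add [orzcl,mxf,xad] -> 12 lines: zczgf mdha wmq orzcl mxf xad sqwr unw rozfe kfv ujd hxif
Hunk 5: at line 4 remove [xad,sqwr] add [sso] -> 11 lines: zczgf mdha wmq orzcl mxf sso unw rozfe kfv ujd hxif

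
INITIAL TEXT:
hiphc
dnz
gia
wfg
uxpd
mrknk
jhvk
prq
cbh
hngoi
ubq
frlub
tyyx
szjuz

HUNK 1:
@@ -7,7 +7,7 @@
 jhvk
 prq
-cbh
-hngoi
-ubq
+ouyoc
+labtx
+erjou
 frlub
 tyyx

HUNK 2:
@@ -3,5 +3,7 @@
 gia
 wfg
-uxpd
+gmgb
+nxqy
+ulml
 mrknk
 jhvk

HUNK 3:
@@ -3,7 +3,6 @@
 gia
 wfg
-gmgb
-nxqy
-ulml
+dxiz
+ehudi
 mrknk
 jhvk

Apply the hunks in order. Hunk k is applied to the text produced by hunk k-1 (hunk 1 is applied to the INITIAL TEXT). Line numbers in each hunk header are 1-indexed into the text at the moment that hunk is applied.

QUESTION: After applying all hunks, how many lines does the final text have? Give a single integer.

Answer: 15

Derivation:
Hunk 1: at line 7 remove [cbh,hngoi,ubq] add [ouyoc,labtx,erjou] -> 14 lines: hiphc dnz gia wfg uxpd mrknk jhvk prq ouyoc labtx erjou frlub tyyx szjuz
Hunk 2: at line 3 remove [uxpd] add [gmgb,nxqy,ulml] -> 16 lines: hiphc dnz gia wfg gmgb nxqy ulml mrknk jhvk prq ouyoc labtx erjou frlub tyyx szjuz
Hunk 3: at line 3 remove [gmgb,nxqy,ulml] add [dxiz,ehudi] -> 15 lines: hiphc dnz gia wfg dxiz ehudi mrknk jhvk prq ouyoc labtx erjou frlub tyyx szjuz
Final line count: 15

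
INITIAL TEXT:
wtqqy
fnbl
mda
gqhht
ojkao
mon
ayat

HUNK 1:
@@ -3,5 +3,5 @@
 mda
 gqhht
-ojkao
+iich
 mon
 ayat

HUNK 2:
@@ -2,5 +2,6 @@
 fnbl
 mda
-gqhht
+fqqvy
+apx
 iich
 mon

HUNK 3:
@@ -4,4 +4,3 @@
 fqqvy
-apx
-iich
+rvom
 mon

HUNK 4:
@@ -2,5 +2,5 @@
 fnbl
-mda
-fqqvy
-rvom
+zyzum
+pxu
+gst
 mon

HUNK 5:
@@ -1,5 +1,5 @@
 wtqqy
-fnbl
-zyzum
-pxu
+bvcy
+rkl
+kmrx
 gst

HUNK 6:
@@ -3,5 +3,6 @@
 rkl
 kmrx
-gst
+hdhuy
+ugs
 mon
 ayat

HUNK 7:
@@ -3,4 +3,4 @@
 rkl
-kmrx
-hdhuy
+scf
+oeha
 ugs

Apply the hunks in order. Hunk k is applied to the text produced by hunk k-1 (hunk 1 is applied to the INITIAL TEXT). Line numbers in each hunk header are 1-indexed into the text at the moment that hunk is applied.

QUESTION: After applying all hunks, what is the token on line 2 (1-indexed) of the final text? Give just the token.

Answer: bvcy

Derivation:
Hunk 1: at line 3 remove [ojkao] add [iich] -> 7 lines: wtqqy fnbl mda gqhht iich mon ayat
Hunk 2: at line 2 remove [gqhht] add [fqqvy,apx] -> 8 lines: wtqqy fnbl mda fqqvy apx iich mon ayat
Hunk 3: at line 4 remove [apx,iich] add [rvom] -> 7 lines: wtqqy fnbl mda fqqvy rvom mon ayat
Hunk 4: at line 2 remove [mda,fqqvy,rvom] add [zyzum,pxu,gst] -> 7 lines: wtqqy fnbl zyzum pxu gst mon ayat
Hunk 5: at line 1 remove [fnbl,zyzum,pxu] add [bvcy,rkl,kmrx] -> 7 lines: wtqqy bvcy rkl kmrx gst mon ayat
Hunk 6: at line 3 remove [gst] add [hdhuy,ugs] -> 8 lines: wtqqy bvcy rkl kmrx hdhuy ugs mon ayat
Hunk 7: at line 3 remove [kmrx,hdhuy] add [scf,oeha] -> 8 lines: wtqqy bvcy rkl scf oeha ugs mon ayat
Final line 2: bvcy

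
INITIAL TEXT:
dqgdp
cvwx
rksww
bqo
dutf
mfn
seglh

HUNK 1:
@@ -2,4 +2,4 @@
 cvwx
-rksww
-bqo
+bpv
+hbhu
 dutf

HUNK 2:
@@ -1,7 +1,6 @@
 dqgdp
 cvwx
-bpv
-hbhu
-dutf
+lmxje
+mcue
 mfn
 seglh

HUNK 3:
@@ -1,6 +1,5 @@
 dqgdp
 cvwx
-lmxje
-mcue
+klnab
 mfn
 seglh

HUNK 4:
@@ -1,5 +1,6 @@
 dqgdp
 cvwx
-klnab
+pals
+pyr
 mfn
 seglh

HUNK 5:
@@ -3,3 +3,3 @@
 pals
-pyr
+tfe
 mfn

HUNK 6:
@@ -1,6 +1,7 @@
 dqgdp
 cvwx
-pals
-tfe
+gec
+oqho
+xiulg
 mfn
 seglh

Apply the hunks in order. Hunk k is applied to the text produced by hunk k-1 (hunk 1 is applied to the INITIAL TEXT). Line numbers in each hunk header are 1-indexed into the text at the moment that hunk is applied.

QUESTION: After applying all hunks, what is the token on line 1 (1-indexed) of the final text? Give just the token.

Hunk 1: at line 2 remove [rksww,bqo] add [bpv,hbhu] -> 7 lines: dqgdp cvwx bpv hbhu dutf mfn seglh
Hunk 2: at line 1 remove [bpv,hbhu,dutf] add [lmxje,mcue] -> 6 lines: dqgdp cvwx lmxje mcue mfn seglh
Hunk 3: at line 1 remove [lmxje,mcue] add [klnab] -> 5 lines: dqgdp cvwx klnab mfn seglh
Hunk 4: at line 1 remove [klnab] add [pals,pyr] -> 6 lines: dqgdp cvwx pals pyr mfn seglh
Hunk 5: at line 3 remove [pyr] add [tfe] -> 6 lines: dqgdp cvwx pals tfe mfn seglh
Hunk 6: at line 1 remove [pals,tfe] add [gec,oqho,xiulg] -> 7 lines: dqgdp cvwx gec oqho xiulg mfn seglh
Final line 1: dqgdp

Answer: dqgdp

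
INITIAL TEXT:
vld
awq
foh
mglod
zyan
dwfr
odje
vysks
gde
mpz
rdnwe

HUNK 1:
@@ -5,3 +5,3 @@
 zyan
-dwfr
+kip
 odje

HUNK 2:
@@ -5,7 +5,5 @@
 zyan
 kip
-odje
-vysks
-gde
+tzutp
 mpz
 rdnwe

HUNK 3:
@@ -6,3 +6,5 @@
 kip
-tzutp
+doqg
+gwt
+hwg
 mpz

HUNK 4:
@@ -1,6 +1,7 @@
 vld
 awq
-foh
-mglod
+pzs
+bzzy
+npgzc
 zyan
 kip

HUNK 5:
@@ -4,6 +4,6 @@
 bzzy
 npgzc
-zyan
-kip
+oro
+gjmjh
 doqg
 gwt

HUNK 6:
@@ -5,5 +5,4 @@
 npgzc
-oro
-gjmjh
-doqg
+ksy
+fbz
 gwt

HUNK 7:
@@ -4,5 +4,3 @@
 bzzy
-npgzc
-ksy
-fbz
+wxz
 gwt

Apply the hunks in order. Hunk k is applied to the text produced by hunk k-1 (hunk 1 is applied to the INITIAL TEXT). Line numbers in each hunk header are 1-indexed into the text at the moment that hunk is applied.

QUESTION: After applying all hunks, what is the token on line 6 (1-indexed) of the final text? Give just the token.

Hunk 1: at line 5 remove [dwfr] add [kip] -> 11 lines: vld awq foh mglod zyan kip odje vysks gde mpz rdnwe
Hunk 2: at line 5 remove [odje,vysks,gde] add [tzutp] -> 9 lines: vld awq foh mglod zyan kip tzutp mpz rdnwe
Hunk 3: at line 6 remove [tzutp] add [doqg,gwt,hwg] -> 11 lines: vld awq foh mglod zyan kip doqg gwt hwg mpz rdnwe
Hunk 4: at line 1 remove [foh,mglod] add [pzs,bzzy,npgzc] -> 12 lines: vld awq pzs bzzy npgzc zyan kip doqg gwt hwg mpz rdnwe
Hunk 5: at line 4 remove [zyan,kip] add [oro,gjmjh] -> 12 lines: vld awq pzs bzzy npgzc oro gjmjh doqg gwt hwg mpz rdnwe
Hunk 6: at line 5 remove [oro,gjmjh,doqg] add [ksy,fbz] -> 11 lines: vld awq pzs bzzy npgzc ksy fbz gwt hwg mpz rdnwe
Hunk 7: at line 4 remove [npgzc,ksy,fbz] add [wxz] -> 9 lines: vld awq pzs bzzy wxz gwt hwg mpz rdnwe
Final line 6: gwt

Answer: gwt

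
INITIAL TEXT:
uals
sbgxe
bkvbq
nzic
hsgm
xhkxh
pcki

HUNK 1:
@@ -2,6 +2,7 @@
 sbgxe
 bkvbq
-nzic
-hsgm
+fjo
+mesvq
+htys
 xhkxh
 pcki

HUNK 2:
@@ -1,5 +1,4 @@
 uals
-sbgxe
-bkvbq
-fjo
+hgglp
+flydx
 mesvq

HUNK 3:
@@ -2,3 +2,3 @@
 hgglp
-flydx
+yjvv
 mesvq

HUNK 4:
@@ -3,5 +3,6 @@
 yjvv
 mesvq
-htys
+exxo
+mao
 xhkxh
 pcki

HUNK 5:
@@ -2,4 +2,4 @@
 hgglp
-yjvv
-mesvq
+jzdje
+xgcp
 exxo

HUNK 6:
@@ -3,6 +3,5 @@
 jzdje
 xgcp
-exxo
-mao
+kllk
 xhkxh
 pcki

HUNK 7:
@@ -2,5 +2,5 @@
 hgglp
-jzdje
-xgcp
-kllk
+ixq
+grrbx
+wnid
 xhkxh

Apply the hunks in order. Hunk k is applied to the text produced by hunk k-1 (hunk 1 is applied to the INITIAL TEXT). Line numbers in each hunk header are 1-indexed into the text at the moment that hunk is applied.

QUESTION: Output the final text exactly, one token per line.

Hunk 1: at line 2 remove [nzic,hsgm] add [fjo,mesvq,htys] -> 8 lines: uals sbgxe bkvbq fjo mesvq htys xhkxh pcki
Hunk 2: at line 1 remove [sbgxe,bkvbq,fjo] add [hgglp,flydx] -> 7 lines: uals hgglp flydx mesvq htys xhkxh pcki
Hunk 3: at line 2 remove [flydx] add [yjvv] -> 7 lines: uals hgglp yjvv mesvq htys xhkxh pcki
Hunk 4: at line 3 remove [htys] add [exxo,mao] -> 8 lines: uals hgglp yjvv mesvq exxo mao xhkxh pcki
Hunk 5: at line 2 remove [yjvv,mesvq] add [jzdje,xgcp] -> 8 lines: uals hgglp jzdje xgcp exxo mao xhkxh pcki
Hunk 6: at line 3 remove [exxo,mao] add [kllk] -> 7 lines: uals hgglp jzdje xgcp kllk xhkxh pcki
Hunk 7: at line 2 remove [jzdje,xgcp,kllk] add [ixq,grrbx,wnid] -> 7 lines: uals hgglp ixq grrbx wnid xhkxh pcki

Answer: uals
hgglp
ixq
grrbx
wnid
xhkxh
pcki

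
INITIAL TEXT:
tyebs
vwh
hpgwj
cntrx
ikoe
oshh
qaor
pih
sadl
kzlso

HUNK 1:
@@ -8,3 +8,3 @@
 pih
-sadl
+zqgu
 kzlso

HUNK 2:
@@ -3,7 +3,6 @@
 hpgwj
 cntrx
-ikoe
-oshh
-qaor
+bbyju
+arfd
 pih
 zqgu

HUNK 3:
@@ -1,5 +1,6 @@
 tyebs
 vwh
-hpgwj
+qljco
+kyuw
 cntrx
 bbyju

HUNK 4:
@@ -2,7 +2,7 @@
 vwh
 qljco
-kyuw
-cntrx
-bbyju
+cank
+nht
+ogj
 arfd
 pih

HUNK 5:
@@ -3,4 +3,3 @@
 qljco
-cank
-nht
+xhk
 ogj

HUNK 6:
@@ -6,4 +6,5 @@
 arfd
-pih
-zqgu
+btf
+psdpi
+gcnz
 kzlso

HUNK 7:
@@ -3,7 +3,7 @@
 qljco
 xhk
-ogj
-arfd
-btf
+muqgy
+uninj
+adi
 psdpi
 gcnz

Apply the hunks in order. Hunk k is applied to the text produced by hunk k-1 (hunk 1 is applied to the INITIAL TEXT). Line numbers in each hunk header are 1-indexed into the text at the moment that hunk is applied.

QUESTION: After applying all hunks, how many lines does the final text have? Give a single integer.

Answer: 10

Derivation:
Hunk 1: at line 8 remove [sadl] add [zqgu] -> 10 lines: tyebs vwh hpgwj cntrx ikoe oshh qaor pih zqgu kzlso
Hunk 2: at line 3 remove [ikoe,oshh,qaor] add [bbyju,arfd] -> 9 lines: tyebs vwh hpgwj cntrx bbyju arfd pih zqgu kzlso
Hunk 3: at line 1 remove [hpgwj] add [qljco,kyuw] -> 10 lines: tyebs vwh qljco kyuw cntrx bbyju arfd pih zqgu kzlso
Hunk 4: at line 2 remove [kyuw,cntrx,bbyju] add [cank,nht,ogj] -> 10 lines: tyebs vwh qljco cank nht ogj arfd pih zqgu kzlso
Hunk 5: at line 3 remove [cank,nht] add [xhk] -> 9 lines: tyebs vwh qljco xhk ogj arfd pih zqgu kzlso
Hunk 6: at line 6 remove [pih,zqgu] add [btf,psdpi,gcnz] -> 10 lines: tyebs vwh qljco xhk ogj arfd btf psdpi gcnz kzlso
Hunk 7: at line 3 remove [ogj,arfd,btf] add [muqgy,uninj,adi] -> 10 lines: tyebs vwh qljco xhk muqgy uninj adi psdpi gcnz kzlso
Final line count: 10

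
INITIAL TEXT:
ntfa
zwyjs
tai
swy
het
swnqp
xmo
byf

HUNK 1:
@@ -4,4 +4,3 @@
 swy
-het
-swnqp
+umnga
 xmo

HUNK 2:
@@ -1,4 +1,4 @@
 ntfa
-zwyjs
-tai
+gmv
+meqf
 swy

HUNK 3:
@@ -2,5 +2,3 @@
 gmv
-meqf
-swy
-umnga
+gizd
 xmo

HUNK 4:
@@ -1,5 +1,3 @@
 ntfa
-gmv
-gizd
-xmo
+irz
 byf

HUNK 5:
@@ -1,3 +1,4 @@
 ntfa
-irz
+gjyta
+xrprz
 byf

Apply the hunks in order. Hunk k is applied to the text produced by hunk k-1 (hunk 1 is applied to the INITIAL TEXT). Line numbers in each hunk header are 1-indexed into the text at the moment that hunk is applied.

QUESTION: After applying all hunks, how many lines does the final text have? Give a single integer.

Hunk 1: at line 4 remove [het,swnqp] add [umnga] -> 7 lines: ntfa zwyjs tai swy umnga xmo byf
Hunk 2: at line 1 remove [zwyjs,tai] add [gmv,meqf] -> 7 lines: ntfa gmv meqf swy umnga xmo byf
Hunk 3: at line 2 remove [meqf,swy,umnga] add [gizd] -> 5 lines: ntfa gmv gizd xmo byf
Hunk 4: at line 1 remove [gmv,gizd,xmo] add [irz] -> 3 lines: ntfa irz byf
Hunk 5: at line 1 remove [irz] add [gjyta,xrprz] -> 4 lines: ntfa gjyta xrprz byf
Final line count: 4

Answer: 4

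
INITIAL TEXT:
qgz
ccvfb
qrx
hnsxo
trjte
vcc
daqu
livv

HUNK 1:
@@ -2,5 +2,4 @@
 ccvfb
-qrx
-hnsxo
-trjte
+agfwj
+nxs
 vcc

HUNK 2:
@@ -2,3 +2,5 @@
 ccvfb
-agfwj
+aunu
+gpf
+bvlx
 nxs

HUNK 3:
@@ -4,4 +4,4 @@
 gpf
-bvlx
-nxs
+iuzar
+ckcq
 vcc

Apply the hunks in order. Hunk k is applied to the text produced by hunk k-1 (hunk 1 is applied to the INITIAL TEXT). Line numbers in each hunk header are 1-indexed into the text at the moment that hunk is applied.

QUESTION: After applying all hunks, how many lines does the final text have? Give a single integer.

Answer: 9

Derivation:
Hunk 1: at line 2 remove [qrx,hnsxo,trjte] add [agfwj,nxs] -> 7 lines: qgz ccvfb agfwj nxs vcc daqu livv
Hunk 2: at line 2 remove [agfwj] add [aunu,gpf,bvlx] -> 9 lines: qgz ccvfb aunu gpf bvlx nxs vcc daqu livv
Hunk 3: at line 4 remove [bvlx,nxs] add [iuzar,ckcq] -> 9 lines: qgz ccvfb aunu gpf iuzar ckcq vcc daqu livv
Final line count: 9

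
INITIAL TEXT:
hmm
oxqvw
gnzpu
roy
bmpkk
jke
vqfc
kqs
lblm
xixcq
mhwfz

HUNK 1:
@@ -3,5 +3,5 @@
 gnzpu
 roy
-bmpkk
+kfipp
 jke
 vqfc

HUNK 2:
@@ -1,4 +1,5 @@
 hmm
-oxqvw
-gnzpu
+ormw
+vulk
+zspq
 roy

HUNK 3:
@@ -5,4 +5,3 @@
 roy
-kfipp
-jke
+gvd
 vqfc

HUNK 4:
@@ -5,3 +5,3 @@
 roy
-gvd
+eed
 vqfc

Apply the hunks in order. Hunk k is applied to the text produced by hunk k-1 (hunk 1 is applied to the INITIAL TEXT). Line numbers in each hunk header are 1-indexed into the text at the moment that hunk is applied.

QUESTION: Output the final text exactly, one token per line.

Hunk 1: at line 3 remove [bmpkk] add [kfipp] -> 11 lines: hmm oxqvw gnzpu roy kfipp jke vqfc kqs lblm xixcq mhwfz
Hunk 2: at line 1 remove [oxqvw,gnzpu] add [ormw,vulk,zspq] -> 12 lines: hmm ormw vulk zspq roy kfipp jke vqfc kqs lblm xixcq mhwfz
Hunk 3: at line 5 remove [kfipp,jke] add [gvd] -> 11 lines: hmm ormw vulk zspq roy gvd vqfc kqs lblm xixcq mhwfz
Hunk 4: at line 5 remove [gvd] add [eed] -> 11 lines: hmm ormw vulk zspq roy eed vqfc kqs lblm xixcq mhwfz

Answer: hmm
ormw
vulk
zspq
roy
eed
vqfc
kqs
lblm
xixcq
mhwfz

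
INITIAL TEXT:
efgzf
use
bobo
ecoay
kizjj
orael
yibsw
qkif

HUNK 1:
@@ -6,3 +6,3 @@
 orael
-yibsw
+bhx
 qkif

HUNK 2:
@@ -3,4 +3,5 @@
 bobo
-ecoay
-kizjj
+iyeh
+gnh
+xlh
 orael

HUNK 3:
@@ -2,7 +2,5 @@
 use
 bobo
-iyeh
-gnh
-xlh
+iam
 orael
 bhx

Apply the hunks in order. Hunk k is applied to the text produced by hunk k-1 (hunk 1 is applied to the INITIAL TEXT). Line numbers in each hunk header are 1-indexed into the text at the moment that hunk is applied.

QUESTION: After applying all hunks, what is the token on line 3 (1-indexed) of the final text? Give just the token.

Hunk 1: at line 6 remove [yibsw] add [bhx] -> 8 lines: efgzf use bobo ecoay kizjj orael bhx qkif
Hunk 2: at line 3 remove [ecoay,kizjj] add [iyeh,gnh,xlh] -> 9 lines: efgzf use bobo iyeh gnh xlh orael bhx qkif
Hunk 3: at line 2 remove [iyeh,gnh,xlh] add [iam] -> 7 lines: efgzf use bobo iam orael bhx qkif
Final line 3: bobo

Answer: bobo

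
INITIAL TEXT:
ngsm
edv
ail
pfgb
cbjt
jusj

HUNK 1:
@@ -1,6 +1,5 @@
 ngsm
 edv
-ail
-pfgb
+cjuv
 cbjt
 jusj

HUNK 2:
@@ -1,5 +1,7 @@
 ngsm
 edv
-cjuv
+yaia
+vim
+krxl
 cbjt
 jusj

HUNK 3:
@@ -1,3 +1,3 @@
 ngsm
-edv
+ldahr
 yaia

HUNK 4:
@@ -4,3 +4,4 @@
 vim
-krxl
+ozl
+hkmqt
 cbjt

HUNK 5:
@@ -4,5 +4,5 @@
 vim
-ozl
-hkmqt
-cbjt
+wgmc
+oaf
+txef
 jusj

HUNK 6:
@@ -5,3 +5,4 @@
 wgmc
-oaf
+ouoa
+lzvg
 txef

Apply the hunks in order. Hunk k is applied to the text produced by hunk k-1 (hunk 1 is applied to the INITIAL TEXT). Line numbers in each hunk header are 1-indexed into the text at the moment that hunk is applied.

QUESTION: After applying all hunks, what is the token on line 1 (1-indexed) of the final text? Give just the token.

Answer: ngsm

Derivation:
Hunk 1: at line 1 remove [ail,pfgb] add [cjuv] -> 5 lines: ngsm edv cjuv cbjt jusj
Hunk 2: at line 1 remove [cjuv] add [yaia,vim,krxl] -> 7 lines: ngsm edv yaia vim krxl cbjt jusj
Hunk 3: at line 1 remove [edv] add [ldahr] -> 7 lines: ngsm ldahr yaia vim krxl cbjt jusj
Hunk 4: at line 4 remove [krxl] add [ozl,hkmqt] -> 8 lines: ngsm ldahr yaia vim ozl hkmqt cbjt jusj
Hunk 5: at line 4 remove [ozl,hkmqt,cbjt] add [wgmc,oaf,txef] -> 8 lines: ngsm ldahr yaia vim wgmc oaf txef jusj
Hunk 6: at line 5 remove [oaf] add [ouoa,lzvg] -> 9 lines: ngsm ldahr yaia vim wgmc ouoa lzvg txef jusj
Final line 1: ngsm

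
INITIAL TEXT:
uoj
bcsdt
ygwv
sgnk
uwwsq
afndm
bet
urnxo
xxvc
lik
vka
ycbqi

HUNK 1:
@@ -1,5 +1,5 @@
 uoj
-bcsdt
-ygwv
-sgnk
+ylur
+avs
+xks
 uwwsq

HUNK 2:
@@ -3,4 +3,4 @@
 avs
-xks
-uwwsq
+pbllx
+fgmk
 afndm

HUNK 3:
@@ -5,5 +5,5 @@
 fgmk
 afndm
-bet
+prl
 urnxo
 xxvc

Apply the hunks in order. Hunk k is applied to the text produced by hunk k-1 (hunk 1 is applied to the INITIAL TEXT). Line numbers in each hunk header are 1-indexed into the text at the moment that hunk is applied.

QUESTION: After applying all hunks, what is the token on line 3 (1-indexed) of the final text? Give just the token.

Hunk 1: at line 1 remove [bcsdt,ygwv,sgnk] add [ylur,avs,xks] -> 12 lines: uoj ylur avs xks uwwsq afndm bet urnxo xxvc lik vka ycbqi
Hunk 2: at line 3 remove [xks,uwwsq] add [pbllx,fgmk] -> 12 lines: uoj ylur avs pbllx fgmk afndm bet urnxo xxvc lik vka ycbqi
Hunk 3: at line 5 remove [bet] add [prl] -> 12 lines: uoj ylur avs pbllx fgmk afndm prl urnxo xxvc lik vka ycbqi
Final line 3: avs

Answer: avs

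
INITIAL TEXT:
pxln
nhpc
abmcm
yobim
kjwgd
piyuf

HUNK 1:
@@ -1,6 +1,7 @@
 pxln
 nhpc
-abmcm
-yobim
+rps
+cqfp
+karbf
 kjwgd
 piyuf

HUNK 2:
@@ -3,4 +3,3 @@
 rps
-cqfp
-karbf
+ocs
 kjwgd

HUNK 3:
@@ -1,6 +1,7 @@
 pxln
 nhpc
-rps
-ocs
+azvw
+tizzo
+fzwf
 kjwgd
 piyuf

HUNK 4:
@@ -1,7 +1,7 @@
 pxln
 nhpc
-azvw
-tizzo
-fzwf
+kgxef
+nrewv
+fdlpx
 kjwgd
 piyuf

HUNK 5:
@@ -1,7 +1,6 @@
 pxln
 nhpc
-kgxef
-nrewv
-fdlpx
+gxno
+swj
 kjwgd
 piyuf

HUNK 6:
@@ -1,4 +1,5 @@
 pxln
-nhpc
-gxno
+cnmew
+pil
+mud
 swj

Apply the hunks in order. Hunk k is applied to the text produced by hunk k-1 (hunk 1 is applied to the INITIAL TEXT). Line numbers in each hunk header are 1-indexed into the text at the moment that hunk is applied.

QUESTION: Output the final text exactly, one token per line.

Hunk 1: at line 1 remove [abmcm,yobim] add [rps,cqfp,karbf] -> 7 lines: pxln nhpc rps cqfp karbf kjwgd piyuf
Hunk 2: at line 3 remove [cqfp,karbf] add [ocs] -> 6 lines: pxln nhpc rps ocs kjwgd piyuf
Hunk 3: at line 1 remove [rps,ocs] add [azvw,tizzo,fzwf] -> 7 lines: pxln nhpc azvw tizzo fzwf kjwgd piyuf
Hunk 4: at line 1 remove [azvw,tizzo,fzwf] add [kgxef,nrewv,fdlpx] -> 7 lines: pxln nhpc kgxef nrewv fdlpx kjwgd piyuf
Hunk 5: at line 1 remove [kgxef,nrewv,fdlpx] add [gxno,swj] -> 6 lines: pxln nhpc gxno swj kjwgd piyuf
Hunk 6: at line 1 remove [nhpc,gxno] add [cnmew,pil,mud] -> 7 lines: pxln cnmew pil mud swj kjwgd piyuf

Answer: pxln
cnmew
pil
mud
swj
kjwgd
piyuf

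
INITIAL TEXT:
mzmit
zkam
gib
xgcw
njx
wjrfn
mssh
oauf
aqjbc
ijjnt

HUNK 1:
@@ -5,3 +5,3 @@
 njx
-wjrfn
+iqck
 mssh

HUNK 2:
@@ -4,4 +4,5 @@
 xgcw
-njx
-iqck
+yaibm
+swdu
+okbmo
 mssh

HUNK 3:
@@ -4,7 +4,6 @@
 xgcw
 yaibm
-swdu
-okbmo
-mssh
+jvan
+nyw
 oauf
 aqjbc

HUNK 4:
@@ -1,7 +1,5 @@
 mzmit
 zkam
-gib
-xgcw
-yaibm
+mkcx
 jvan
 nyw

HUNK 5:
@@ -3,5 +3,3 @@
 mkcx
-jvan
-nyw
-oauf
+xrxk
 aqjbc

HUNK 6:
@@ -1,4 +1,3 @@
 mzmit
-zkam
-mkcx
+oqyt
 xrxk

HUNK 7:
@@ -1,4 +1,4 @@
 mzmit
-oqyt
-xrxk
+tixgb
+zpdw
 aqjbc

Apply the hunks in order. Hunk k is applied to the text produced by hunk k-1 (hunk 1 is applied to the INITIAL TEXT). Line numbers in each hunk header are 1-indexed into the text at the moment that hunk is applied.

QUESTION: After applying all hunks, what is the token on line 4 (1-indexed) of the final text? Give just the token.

Answer: aqjbc

Derivation:
Hunk 1: at line 5 remove [wjrfn] add [iqck] -> 10 lines: mzmit zkam gib xgcw njx iqck mssh oauf aqjbc ijjnt
Hunk 2: at line 4 remove [njx,iqck] add [yaibm,swdu,okbmo] -> 11 lines: mzmit zkam gib xgcw yaibm swdu okbmo mssh oauf aqjbc ijjnt
Hunk 3: at line 4 remove [swdu,okbmo,mssh] add [jvan,nyw] -> 10 lines: mzmit zkam gib xgcw yaibm jvan nyw oauf aqjbc ijjnt
Hunk 4: at line 1 remove [gib,xgcw,yaibm] add [mkcx] -> 8 lines: mzmit zkam mkcx jvan nyw oauf aqjbc ijjnt
Hunk 5: at line 3 remove [jvan,nyw,oauf] add [xrxk] -> 6 lines: mzmit zkam mkcx xrxk aqjbc ijjnt
Hunk 6: at line 1 remove [zkam,mkcx] add [oqyt] -> 5 lines: mzmit oqyt xrxk aqjbc ijjnt
Hunk 7: at line 1 remove [oqyt,xrxk] add [tixgb,zpdw] -> 5 lines: mzmit tixgb zpdw aqjbc ijjnt
Final line 4: aqjbc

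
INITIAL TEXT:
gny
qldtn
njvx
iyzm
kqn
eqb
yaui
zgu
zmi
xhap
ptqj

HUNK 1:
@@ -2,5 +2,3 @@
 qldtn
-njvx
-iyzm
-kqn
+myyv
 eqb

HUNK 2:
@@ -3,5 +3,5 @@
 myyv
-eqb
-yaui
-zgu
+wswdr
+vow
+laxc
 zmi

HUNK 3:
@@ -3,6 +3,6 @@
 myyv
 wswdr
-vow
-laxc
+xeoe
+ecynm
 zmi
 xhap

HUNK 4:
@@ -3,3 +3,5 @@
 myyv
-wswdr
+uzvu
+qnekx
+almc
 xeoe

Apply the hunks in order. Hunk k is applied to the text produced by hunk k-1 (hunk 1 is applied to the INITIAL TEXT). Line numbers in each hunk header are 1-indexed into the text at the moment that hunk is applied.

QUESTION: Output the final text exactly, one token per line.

Hunk 1: at line 2 remove [njvx,iyzm,kqn] add [myyv] -> 9 lines: gny qldtn myyv eqb yaui zgu zmi xhap ptqj
Hunk 2: at line 3 remove [eqb,yaui,zgu] add [wswdr,vow,laxc] -> 9 lines: gny qldtn myyv wswdr vow laxc zmi xhap ptqj
Hunk 3: at line 3 remove [vow,laxc] add [xeoe,ecynm] -> 9 lines: gny qldtn myyv wswdr xeoe ecynm zmi xhap ptqj
Hunk 4: at line 3 remove [wswdr] add [uzvu,qnekx,almc] -> 11 lines: gny qldtn myyv uzvu qnekx almc xeoe ecynm zmi xhap ptqj

Answer: gny
qldtn
myyv
uzvu
qnekx
almc
xeoe
ecynm
zmi
xhap
ptqj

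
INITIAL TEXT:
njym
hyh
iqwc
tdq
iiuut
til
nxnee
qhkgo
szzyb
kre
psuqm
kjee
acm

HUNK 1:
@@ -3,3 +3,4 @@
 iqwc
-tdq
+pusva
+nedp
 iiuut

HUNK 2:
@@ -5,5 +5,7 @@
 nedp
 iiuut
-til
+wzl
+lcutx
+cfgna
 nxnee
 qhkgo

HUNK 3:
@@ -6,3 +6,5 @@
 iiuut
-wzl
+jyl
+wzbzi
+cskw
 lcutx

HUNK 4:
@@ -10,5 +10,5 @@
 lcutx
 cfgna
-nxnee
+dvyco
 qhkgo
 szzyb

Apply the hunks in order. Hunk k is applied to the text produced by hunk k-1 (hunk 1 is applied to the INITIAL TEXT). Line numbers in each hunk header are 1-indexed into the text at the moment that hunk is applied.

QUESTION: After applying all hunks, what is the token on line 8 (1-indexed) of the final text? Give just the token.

Hunk 1: at line 3 remove [tdq] add [pusva,nedp] -> 14 lines: njym hyh iqwc pusva nedp iiuut til nxnee qhkgo szzyb kre psuqm kjee acm
Hunk 2: at line 5 remove [til] add [wzl,lcutx,cfgna] -> 16 lines: njym hyh iqwc pusva nedp iiuut wzl lcutx cfgna nxnee qhkgo szzyb kre psuqm kjee acm
Hunk 3: at line 6 remove [wzl] add [jyl,wzbzi,cskw] -> 18 lines: njym hyh iqwc pusva nedp iiuut jyl wzbzi cskw lcutx cfgna nxnee qhkgo szzyb kre psuqm kjee acm
Hunk 4: at line 10 remove [nxnee] add [dvyco] -> 18 lines: njym hyh iqwc pusva nedp iiuut jyl wzbzi cskw lcutx cfgna dvyco qhkgo szzyb kre psuqm kjee acm
Final line 8: wzbzi

Answer: wzbzi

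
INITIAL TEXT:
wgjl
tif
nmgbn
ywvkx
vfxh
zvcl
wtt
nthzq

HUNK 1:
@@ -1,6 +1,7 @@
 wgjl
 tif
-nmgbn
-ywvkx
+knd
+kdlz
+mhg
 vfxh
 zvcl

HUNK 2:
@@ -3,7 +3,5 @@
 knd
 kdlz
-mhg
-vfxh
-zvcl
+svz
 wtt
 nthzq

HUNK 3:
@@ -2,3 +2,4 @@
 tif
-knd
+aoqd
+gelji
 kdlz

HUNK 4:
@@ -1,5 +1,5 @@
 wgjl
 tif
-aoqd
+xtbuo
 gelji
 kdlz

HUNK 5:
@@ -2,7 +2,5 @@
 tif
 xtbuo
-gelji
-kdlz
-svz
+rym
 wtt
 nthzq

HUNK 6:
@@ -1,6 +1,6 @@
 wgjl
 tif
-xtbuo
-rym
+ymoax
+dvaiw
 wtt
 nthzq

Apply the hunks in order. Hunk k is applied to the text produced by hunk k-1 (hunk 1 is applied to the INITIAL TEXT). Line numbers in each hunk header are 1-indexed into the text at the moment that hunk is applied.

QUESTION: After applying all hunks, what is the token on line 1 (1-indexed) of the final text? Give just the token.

Answer: wgjl

Derivation:
Hunk 1: at line 1 remove [nmgbn,ywvkx] add [knd,kdlz,mhg] -> 9 lines: wgjl tif knd kdlz mhg vfxh zvcl wtt nthzq
Hunk 2: at line 3 remove [mhg,vfxh,zvcl] add [svz] -> 7 lines: wgjl tif knd kdlz svz wtt nthzq
Hunk 3: at line 2 remove [knd] add [aoqd,gelji] -> 8 lines: wgjl tif aoqd gelji kdlz svz wtt nthzq
Hunk 4: at line 1 remove [aoqd] add [xtbuo] -> 8 lines: wgjl tif xtbuo gelji kdlz svz wtt nthzq
Hunk 5: at line 2 remove [gelji,kdlz,svz] add [rym] -> 6 lines: wgjl tif xtbuo rym wtt nthzq
Hunk 6: at line 1 remove [xtbuo,rym] add [ymoax,dvaiw] -> 6 lines: wgjl tif ymoax dvaiw wtt nthzq
Final line 1: wgjl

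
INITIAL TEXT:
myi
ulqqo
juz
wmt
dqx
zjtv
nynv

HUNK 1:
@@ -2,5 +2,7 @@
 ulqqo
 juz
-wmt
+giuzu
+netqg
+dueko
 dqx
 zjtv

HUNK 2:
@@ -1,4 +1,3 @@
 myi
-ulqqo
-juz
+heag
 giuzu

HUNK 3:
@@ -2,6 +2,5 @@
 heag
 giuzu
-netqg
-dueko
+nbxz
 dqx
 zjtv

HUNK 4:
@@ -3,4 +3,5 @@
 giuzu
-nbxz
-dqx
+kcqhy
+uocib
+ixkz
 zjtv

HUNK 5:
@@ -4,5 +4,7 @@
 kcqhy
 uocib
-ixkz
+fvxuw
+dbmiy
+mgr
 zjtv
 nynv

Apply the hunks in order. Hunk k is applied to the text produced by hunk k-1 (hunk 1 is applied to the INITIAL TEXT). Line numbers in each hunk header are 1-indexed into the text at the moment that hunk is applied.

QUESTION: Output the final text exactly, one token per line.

Answer: myi
heag
giuzu
kcqhy
uocib
fvxuw
dbmiy
mgr
zjtv
nynv

Derivation:
Hunk 1: at line 2 remove [wmt] add [giuzu,netqg,dueko] -> 9 lines: myi ulqqo juz giuzu netqg dueko dqx zjtv nynv
Hunk 2: at line 1 remove [ulqqo,juz] add [heag] -> 8 lines: myi heag giuzu netqg dueko dqx zjtv nynv
Hunk 3: at line 2 remove [netqg,dueko] add [nbxz] -> 7 lines: myi heag giuzu nbxz dqx zjtv nynv
Hunk 4: at line 3 remove [nbxz,dqx] add [kcqhy,uocib,ixkz] -> 8 lines: myi heag giuzu kcqhy uocib ixkz zjtv nynv
Hunk 5: at line 4 remove [ixkz] add [fvxuw,dbmiy,mgr] -> 10 lines: myi heag giuzu kcqhy uocib fvxuw dbmiy mgr zjtv nynv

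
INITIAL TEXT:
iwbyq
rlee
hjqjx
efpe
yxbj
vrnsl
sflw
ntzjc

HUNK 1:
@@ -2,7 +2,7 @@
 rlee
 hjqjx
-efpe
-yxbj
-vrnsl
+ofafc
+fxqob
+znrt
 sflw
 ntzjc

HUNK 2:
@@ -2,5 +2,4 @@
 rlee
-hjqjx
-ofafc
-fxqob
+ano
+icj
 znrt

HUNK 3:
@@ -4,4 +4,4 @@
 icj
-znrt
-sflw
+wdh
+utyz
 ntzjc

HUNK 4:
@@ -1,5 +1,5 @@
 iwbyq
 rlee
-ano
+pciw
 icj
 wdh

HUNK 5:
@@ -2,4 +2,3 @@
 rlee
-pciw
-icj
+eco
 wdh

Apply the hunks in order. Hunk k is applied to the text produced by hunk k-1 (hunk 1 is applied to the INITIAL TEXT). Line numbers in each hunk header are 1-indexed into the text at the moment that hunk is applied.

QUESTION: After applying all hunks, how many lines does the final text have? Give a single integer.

Answer: 6

Derivation:
Hunk 1: at line 2 remove [efpe,yxbj,vrnsl] add [ofafc,fxqob,znrt] -> 8 lines: iwbyq rlee hjqjx ofafc fxqob znrt sflw ntzjc
Hunk 2: at line 2 remove [hjqjx,ofafc,fxqob] add [ano,icj] -> 7 lines: iwbyq rlee ano icj znrt sflw ntzjc
Hunk 3: at line 4 remove [znrt,sflw] add [wdh,utyz] -> 7 lines: iwbyq rlee ano icj wdh utyz ntzjc
Hunk 4: at line 1 remove [ano] add [pciw] -> 7 lines: iwbyq rlee pciw icj wdh utyz ntzjc
Hunk 5: at line 2 remove [pciw,icj] add [eco] -> 6 lines: iwbyq rlee eco wdh utyz ntzjc
Final line count: 6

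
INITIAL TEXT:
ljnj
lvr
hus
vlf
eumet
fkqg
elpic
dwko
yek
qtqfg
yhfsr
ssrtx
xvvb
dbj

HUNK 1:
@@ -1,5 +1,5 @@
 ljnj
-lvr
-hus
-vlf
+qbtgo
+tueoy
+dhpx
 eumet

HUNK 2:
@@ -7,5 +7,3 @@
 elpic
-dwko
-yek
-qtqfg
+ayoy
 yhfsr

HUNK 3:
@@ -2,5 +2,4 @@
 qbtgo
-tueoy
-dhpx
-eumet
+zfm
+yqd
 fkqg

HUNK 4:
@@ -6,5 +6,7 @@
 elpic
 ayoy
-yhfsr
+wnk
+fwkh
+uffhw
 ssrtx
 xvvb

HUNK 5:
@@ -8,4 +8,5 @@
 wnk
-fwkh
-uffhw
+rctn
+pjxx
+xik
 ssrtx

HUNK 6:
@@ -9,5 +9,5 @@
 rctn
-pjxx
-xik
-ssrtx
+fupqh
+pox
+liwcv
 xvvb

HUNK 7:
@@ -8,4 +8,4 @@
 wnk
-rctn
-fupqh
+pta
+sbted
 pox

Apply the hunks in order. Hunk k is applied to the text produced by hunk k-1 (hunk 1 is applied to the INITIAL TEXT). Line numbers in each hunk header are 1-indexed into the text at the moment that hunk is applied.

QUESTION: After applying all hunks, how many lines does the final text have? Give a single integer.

Answer: 14

Derivation:
Hunk 1: at line 1 remove [lvr,hus,vlf] add [qbtgo,tueoy,dhpx] -> 14 lines: ljnj qbtgo tueoy dhpx eumet fkqg elpic dwko yek qtqfg yhfsr ssrtx xvvb dbj
Hunk 2: at line 7 remove [dwko,yek,qtqfg] add [ayoy] -> 12 lines: ljnj qbtgo tueoy dhpx eumet fkqg elpic ayoy yhfsr ssrtx xvvb dbj
Hunk 3: at line 2 remove [tueoy,dhpx,eumet] add [zfm,yqd] -> 11 lines: ljnj qbtgo zfm yqd fkqg elpic ayoy yhfsr ssrtx xvvb dbj
Hunk 4: at line 6 remove [yhfsr] add [wnk,fwkh,uffhw] -> 13 lines: ljnj qbtgo zfm yqd fkqg elpic ayoy wnk fwkh uffhw ssrtx xvvb dbj
Hunk 5: at line 8 remove [fwkh,uffhw] add [rctn,pjxx,xik] -> 14 lines: ljnj qbtgo zfm yqd fkqg elpic ayoy wnk rctn pjxx xik ssrtx xvvb dbj
Hunk 6: at line 9 remove [pjxx,xik,ssrtx] add [fupqh,pox,liwcv] -> 14 lines: ljnj qbtgo zfm yqd fkqg elpic ayoy wnk rctn fupqh pox liwcv xvvb dbj
Hunk 7: at line 8 remove [rctn,fupqh] add [pta,sbted] -> 14 lines: ljnj qbtgo zfm yqd fkqg elpic ayoy wnk pta sbted pox liwcv xvvb dbj
Final line count: 14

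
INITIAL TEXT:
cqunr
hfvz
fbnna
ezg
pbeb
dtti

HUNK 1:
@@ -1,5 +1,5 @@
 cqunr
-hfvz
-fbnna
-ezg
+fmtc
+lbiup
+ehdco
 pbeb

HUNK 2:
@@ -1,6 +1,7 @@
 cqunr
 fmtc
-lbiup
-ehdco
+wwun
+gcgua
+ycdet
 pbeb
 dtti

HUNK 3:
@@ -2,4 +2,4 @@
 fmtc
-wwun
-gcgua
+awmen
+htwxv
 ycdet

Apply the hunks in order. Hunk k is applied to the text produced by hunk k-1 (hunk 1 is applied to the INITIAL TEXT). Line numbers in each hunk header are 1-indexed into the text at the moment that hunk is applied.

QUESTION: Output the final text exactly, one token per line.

Hunk 1: at line 1 remove [hfvz,fbnna,ezg] add [fmtc,lbiup,ehdco] -> 6 lines: cqunr fmtc lbiup ehdco pbeb dtti
Hunk 2: at line 1 remove [lbiup,ehdco] add [wwun,gcgua,ycdet] -> 7 lines: cqunr fmtc wwun gcgua ycdet pbeb dtti
Hunk 3: at line 2 remove [wwun,gcgua] add [awmen,htwxv] -> 7 lines: cqunr fmtc awmen htwxv ycdet pbeb dtti

Answer: cqunr
fmtc
awmen
htwxv
ycdet
pbeb
dtti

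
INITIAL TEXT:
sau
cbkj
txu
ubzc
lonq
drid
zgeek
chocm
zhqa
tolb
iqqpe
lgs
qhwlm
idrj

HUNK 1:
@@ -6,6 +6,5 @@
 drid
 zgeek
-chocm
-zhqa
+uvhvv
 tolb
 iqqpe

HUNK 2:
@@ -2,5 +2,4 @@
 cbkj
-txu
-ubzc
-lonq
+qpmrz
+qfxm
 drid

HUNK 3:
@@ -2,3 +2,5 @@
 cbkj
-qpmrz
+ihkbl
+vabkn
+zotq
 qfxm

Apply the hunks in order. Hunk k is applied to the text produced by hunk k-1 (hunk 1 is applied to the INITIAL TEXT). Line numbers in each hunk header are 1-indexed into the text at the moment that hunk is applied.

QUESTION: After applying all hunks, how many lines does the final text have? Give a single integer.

Answer: 14

Derivation:
Hunk 1: at line 6 remove [chocm,zhqa] add [uvhvv] -> 13 lines: sau cbkj txu ubzc lonq drid zgeek uvhvv tolb iqqpe lgs qhwlm idrj
Hunk 2: at line 2 remove [txu,ubzc,lonq] add [qpmrz,qfxm] -> 12 lines: sau cbkj qpmrz qfxm drid zgeek uvhvv tolb iqqpe lgs qhwlm idrj
Hunk 3: at line 2 remove [qpmrz] add [ihkbl,vabkn,zotq] -> 14 lines: sau cbkj ihkbl vabkn zotq qfxm drid zgeek uvhvv tolb iqqpe lgs qhwlm idrj
Final line count: 14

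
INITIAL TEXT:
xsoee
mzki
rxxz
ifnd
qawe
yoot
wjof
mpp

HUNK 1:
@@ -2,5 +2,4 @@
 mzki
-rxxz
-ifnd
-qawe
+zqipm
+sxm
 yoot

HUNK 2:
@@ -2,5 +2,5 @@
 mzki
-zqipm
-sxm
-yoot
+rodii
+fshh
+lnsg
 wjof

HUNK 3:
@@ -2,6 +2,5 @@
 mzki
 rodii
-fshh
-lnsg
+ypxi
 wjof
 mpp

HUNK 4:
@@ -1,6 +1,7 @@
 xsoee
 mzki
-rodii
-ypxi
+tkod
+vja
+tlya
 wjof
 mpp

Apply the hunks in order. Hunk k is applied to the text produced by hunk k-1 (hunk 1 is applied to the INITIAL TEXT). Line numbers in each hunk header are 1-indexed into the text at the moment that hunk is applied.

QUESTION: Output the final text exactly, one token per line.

Hunk 1: at line 2 remove [rxxz,ifnd,qawe] add [zqipm,sxm] -> 7 lines: xsoee mzki zqipm sxm yoot wjof mpp
Hunk 2: at line 2 remove [zqipm,sxm,yoot] add [rodii,fshh,lnsg] -> 7 lines: xsoee mzki rodii fshh lnsg wjof mpp
Hunk 3: at line 2 remove [fshh,lnsg] add [ypxi] -> 6 lines: xsoee mzki rodii ypxi wjof mpp
Hunk 4: at line 1 remove [rodii,ypxi] add [tkod,vja,tlya] -> 7 lines: xsoee mzki tkod vja tlya wjof mpp

Answer: xsoee
mzki
tkod
vja
tlya
wjof
mpp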